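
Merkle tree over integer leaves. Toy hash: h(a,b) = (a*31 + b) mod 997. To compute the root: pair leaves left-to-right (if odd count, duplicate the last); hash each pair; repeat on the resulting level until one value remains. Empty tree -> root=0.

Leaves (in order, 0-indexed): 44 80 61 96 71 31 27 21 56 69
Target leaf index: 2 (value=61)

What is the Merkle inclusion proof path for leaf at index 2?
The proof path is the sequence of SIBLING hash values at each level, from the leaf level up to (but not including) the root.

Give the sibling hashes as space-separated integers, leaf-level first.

Answer: 96 447 260 879

Derivation:
L0 (leaves): [44, 80, 61, 96, 71, 31, 27, 21, 56, 69], target index=2
L1: h(44,80)=(44*31+80)%997=447 [pair 0] h(61,96)=(61*31+96)%997=990 [pair 1] h(71,31)=(71*31+31)%997=238 [pair 2] h(27,21)=(27*31+21)%997=858 [pair 3] h(56,69)=(56*31+69)%997=808 [pair 4] -> [447, 990, 238, 858, 808]
  Sibling for proof at L0: 96
L2: h(447,990)=(447*31+990)%997=889 [pair 0] h(238,858)=(238*31+858)%997=260 [pair 1] h(808,808)=(808*31+808)%997=931 [pair 2] -> [889, 260, 931]
  Sibling for proof at L1: 447
L3: h(889,260)=(889*31+260)%997=900 [pair 0] h(931,931)=(931*31+931)%997=879 [pair 1] -> [900, 879]
  Sibling for proof at L2: 260
L4: h(900,879)=(900*31+879)%997=863 [pair 0] -> [863]
  Sibling for proof at L3: 879
Root: 863
Proof path (sibling hashes from leaf to root): [96, 447, 260, 879]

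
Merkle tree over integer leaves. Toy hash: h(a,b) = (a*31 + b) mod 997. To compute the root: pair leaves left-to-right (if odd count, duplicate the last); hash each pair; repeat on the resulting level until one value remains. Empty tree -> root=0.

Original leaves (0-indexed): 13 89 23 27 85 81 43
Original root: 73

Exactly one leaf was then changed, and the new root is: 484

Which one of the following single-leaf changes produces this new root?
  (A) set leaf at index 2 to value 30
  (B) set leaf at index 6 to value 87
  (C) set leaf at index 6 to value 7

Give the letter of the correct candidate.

Original leaves: [13, 89, 23, 27, 85, 81, 43]
Target new root: 484
Try each candidate change and compute the resulting root:
Candidate A: set leaf[2] = 30 -> leaves = [13, 89, 30, 27, 85, 81, 43]
  L0: [13, 89, 30, 27, 85, 81, 43]
  L1: h(13,89)=(13*31+89)%997=492 h(30,27)=(30*31+27)%997=957 h(85,81)=(85*31+81)%997=722 h(43,43)=(43*31+43)%997=379 -> [492, 957, 722, 379]
  L2: h(492,957)=(492*31+957)%997=257 h(722,379)=(722*31+379)%997=827 -> [257, 827]
  L3: h(257,827)=(257*31+827)%997=818 -> [818]
  root = 818 != target 484
Candidate B: set leaf[6] = 87 -> leaves = [13, 89, 23, 27, 85, 81, 87]
  L0: [13, 89, 23, 27, 85, 81, 87]
  L1: h(13,89)=(13*31+89)%997=492 h(23,27)=(23*31+27)%997=740 h(85,81)=(85*31+81)%997=722 h(87,87)=(87*31+87)%997=790 -> [492, 740, 722, 790]
  L2: h(492,740)=(492*31+740)%997=40 h(722,790)=(722*31+790)%997=241 -> [40, 241]
  L3: h(40,241)=(40*31+241)%997=484 -> [484]
  root = 484 == target 484  ** MATCH **
Candidate C: set leaf[6] = 7 -> leaves = [13, 89, 23, 27, 85, 81, 7]
  L0: [13, 89, 23, 27, 85, 81, 7]
  L1: h(13,89)=(13*31+89)%997=492 h(23,27)=(23*31+27)%997=740 h(85,81)=(85*31+81)%997=722 h(7,7)=(7*31+7)%997=224 -> [492, 740, 722, 224]
  L2: h(492,740)=(492*31+740)%997=40 h(722,224)=(722*31+224)%997=672 -> [40, 672]
  L3: h(40,672)=(40*31+672)%997=915 -> [915]
  root = 915 != target 484
Candidate B produces the target root.

Answer: B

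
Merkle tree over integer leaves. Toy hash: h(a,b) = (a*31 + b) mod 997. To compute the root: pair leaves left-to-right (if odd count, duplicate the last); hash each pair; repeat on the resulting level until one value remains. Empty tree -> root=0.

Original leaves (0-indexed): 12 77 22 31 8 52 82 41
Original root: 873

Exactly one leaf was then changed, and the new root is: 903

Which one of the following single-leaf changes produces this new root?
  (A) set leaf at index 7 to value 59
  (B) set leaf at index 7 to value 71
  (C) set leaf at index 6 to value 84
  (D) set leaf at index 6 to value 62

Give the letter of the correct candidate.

Answer: B

Derivation:
Original leaves: [12, 77, 22, 31, 8, 52, 82, 41]
Target new root: 903
Try each candidate change and compute the resulting root:
Candidate A: set leaf[7] = 59 -> leaves = [12, 77, 22, 31, 8, 52, 82, 59]
  L0: [12, 77, 22, 31, 8, 52, 82, 59]
  L1: h(12,77)=(12*31+77)%997=449 h(22,31)=(22*31+31)%997=713 h(8,52)=(8*31+52)%997=300 h(82,59)=(82*31+59)%997=607 -> [449, 713, 300, 607]
  L2: h(449,713)=(449*31+713)%997=674 h(300,607)=(300*31+607)%997=934 -> [674, 934]
  L3: h(674,934)=(674*31+934)%997=891 -> [891]
  root = 891 != target 903
Candidate B: set leaf[7] = 71 -> leaves = [12, 77, 22, 31, 8, 52, 82, 71]
  L0: [12, 77, 22, 31, 8, 52, 82, 71]
  L1: h(12,77)=(12*31+77)%997=449 h(22,31)=(22*31+31)%997=713 h(8,52)=(8*31+52)%997=300 h(82,71)=(82*31+71)%997=619 -> [449, 713, 300, 619]
  L2: h(449,713)=(449*31+713)%997=674 h(300,619)=(300*31+619)%997=946 -> [674, 946]
  L3: h(674,946)=(674*31+946)%997=903 -> [903]
  root = 903 == target 903  ** MATCH **
Candidate C: set leaf[6] = 84 -> leaves = [12, 77, 22, 31, 8, 52, 84, 41]
  L0: [12, 77, 22, 31, 8, 52, 84, 41]
  L1: h(12,77)=(12*31+77)%997=449 h(22,31)=(22*31+31)%997=713 h(8,52)=(8*31+52)%997=300 h(84,41)=(84*31+41)%997=651 -> [449, 713, 300, 651]
  L2: h(449,713)=(449*31+713)%997=674 h(300,651)=(300*31+651)%997=978 -> [674, 978]
  L3: h(674,978)=(674*31+978)%997=935 -> [935]
  root = 935 != target 903
Candidate D: set leaf[6] = 62 -> leaves = [12, 77, 22, 31, 8, 52, 62, 41]
  L0: [12, 77, 22, 31, 8, 52, 62, 41]
  L1: h(12,77)=(12*31+77)%997=449 h(22,31)=(22*31+31)%997=713 h(8,52)=(8*31+52)%997=300 h(62,41)=(62*31+41)%997=966 -> [449, 713, 300, 966]
  L2: h(449,713)=(449*31+713)%997=674 h(300,966)=(300*31+966)%997=296 -> [674, 296]
  L3: h(674,296)=(674*31+296)%997=253 -> [253]
  root = 253 != target 903
Candidate B produces the target root.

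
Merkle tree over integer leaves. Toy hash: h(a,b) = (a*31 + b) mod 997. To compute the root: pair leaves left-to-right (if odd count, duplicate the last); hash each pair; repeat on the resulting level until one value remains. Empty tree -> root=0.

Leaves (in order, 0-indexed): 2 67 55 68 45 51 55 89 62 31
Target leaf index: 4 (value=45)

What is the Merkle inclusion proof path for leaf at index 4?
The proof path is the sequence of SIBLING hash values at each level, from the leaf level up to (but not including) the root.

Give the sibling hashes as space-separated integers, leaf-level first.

Answer: 51 797 787 887

Derivation:
L0 (leaves): [2, 67, 55, 68, 45, 51, 55, 89, 62, 31], target index=4
L1: h(2,67)=(2*31+67)%997=129 [pair 0] h(55,68)=(55*31+68)%997=776 [pair 1] h(45,51)=(45*31+51)%997=449 [pair 2] h(55,89)=(55*31+89)%997=797 [pair 3] h(62,31)=(62*31+31)%997=956 [pair 4] -> [129, 776, 449, 797, 956]
  Sibling for proof at L0: 51
L2: h(129,776)=(129*31+776)%997=787 [pair 0] h(449,797)=(449*31+797)%997=758 [pair 1] h(956,956)=(956*31+956)%997=682 [pair 2] -> [787, 758, 682]
  Sibling for proof at L1: 797
L3: h(787,758)=(787*31+758)%997=230 [pair 0] h(682,682)=(682*31+682)%997=887 [pair 1] -> [230, 887]
  Sibling for proof at L2: 787
L4: h(230,887)=(230*31+887)%997=41 [pair 0] -> [41]
  Sibling for proof at L3: 887
Root: 41
Proof path (sibling hashes from leaf to root): [51, 797, 787, 887]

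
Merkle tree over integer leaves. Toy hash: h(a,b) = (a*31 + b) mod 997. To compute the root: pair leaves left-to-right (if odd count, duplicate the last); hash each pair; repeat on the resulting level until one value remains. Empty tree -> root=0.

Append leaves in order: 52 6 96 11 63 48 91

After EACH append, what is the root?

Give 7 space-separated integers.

After append 52 (leaves=[52]):
  L0: [52]
  root=52
After append 6 (leaves=[52, 6]):
  L0: [52, 6]
  L1: h(52,6)=(52*31+6)%997=621 -> [621]
  root=621
After append 96 (leaves=[52, 6, 96]):
  L0: [52, 6, 96]
  L1: h(52,6)=(52*31+6)%997=621 h(96,96)=(96*31+96)%997=81 -> [621, 81]
  L2: h(621,81)=(621*31+81)%997=389 -> [389]
  root=389
After append 11 (leaves=[52, 6, 96, 11]):
  L0: [52, 6, 96, 11]
  L1: h(52,6)=(52*31+6)%997=621 h(96,11)=(96*31+11)%997=993 -> [621, 993]
  L2: h(621,993)=(621*31+993)%997=304 -> [304]
  root=304
After append 63 (leaves=[52, 6, 96, 11, 63]):
  L0: [52, 6, 96, 11, 63]
  L1: h(52,6)=(52*31+6)%997=621 h(96,11)=(96*31+11)%997=993 h(63,63)=(63*31+63)%997=22 -> [621, 993, 22]
  L2: h(621,993)=(621*31+993)%997=304 h(22,22)=(22*31+22)%997=704 -> [304, 704]
  L3: h(304,704)=(304*31+704)%997=158 -> [158]
  root=158
After append 48 (leaves=[52, 6, 96, 11, 63, 48]):
  L0: [52, 6, 96, 11, 63, 48]
  L1: h(52,6)=(52*31+6)%997=621 h(96,11)=(96*31+11)%997=993 h(63,48)=(63*31+48)%997=7 -> [621, 993, 7]
  L2: h(621,993)=(621*31+993)%997=304 h(7,7)=(7*31+7)%997=224 -> [304, 224]
  L3: h(304,224)=(304*31+224)%997=675 -> [675]
  root=675
After append 91 (leaves=[52, 6, 96, 11, 63, 48, 91]):
  L0: [52, 6, 96, 11, 63, 48, 91]
  L1: h(52,6)=(52*31+6)%997=621 h(96,11)=(96*31+11)%997=993 h(63,48)=(63*31+48)%997=7 h(91,91)=(91*31+91)%997=918 -> [621, 993, 7, 918]
  L2: h(621,993)=(621*31+993)%997=304 h(7,918)=(7*31+918)%997=138 -> [304, 138]
  L3: h(304,138)=(304*31+138)%997=589 -> [589]
  root=589

Answer: 52 621 389 304 158 675 589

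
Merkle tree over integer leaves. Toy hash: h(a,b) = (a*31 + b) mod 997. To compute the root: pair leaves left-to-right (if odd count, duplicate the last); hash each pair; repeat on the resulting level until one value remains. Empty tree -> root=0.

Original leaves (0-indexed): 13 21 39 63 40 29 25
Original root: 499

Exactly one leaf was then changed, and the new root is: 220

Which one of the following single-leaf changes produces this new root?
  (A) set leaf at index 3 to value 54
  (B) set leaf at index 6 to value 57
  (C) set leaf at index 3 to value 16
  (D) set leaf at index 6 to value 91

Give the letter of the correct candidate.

Original leaves: [13, 21, 39, 63, 40, 29, 25]
Target new root: 220
Try each candidate change and compute the resulting root:
Candidate A: set leaf[3] = 54 -> leaves = [13, 21, 39, 54, 40, 29, 25]
  L0: [13, 21, 39, 54, 40, 29, 25]
  L1: h(13,21)=(13*31+21)%997=424 h(39,54)=(39*31+54)%997=266 h(40,29)=(40*31+29)%997=272 h(25,25)=(25*31+25)%997=800 -> [424, 266, 272, 800]
  L2: h(424,266)=(424*31+266)%997=449 h(272,800)=(272*31+800)%997=259 -> [449, 259]
  L3: h(449,259)=(449*31+259)%997=220 -> [220]
  root = 220 == target 220  ** MATCH **
Candidate B: set leaf[6] = 57 -> leaves = [13, 21, 39, 63, 40, 29, 57]
  L0: [13, 21, 39, 63, 40, 29, 57]
  L1: h(13,21)=(13*31+21)%997=424 h(39,63)=(39*31+63)%997=275 h(40,29)=(40*31+29)%997=272 h(57,57)=(57*31+57)%997=827 -> [424, 275, 272, 827]
  L2: h(424,275)=(424*31+275)%997=458 h(272,827)=(272*31+827)%997=286 -> [458, 286]
  L3: h(458,286)=(458*31+286)%997=526 -> [526]
  root = 526 != target 220
Candidate C: set leaf[3] = 16 -> leaves = [13, 21, 39, 16, 40, 29, 25]
  L0: [13, 21, 39, 16, 40, 29, 25]
  L1: h(13,21)=(13*31+21)%997=424 h(39,16)=(39*31+16)%997=228 h(40,29)=(40*31+29)%997=272 h(25,25)=(25*31+25)%997=800 -> [424, 228, 272, 800]
  L2: h(424,228)=(424*31+228)%997=411 h(272,800)=(272*31+800)%997=259 -> [411, 259]
  L3: h(411,259)=(411*31+259)%997=39 -> [39]
  root = 39 != target 220
Candidate D: set leaf[6] = 91 -> leaves = [13, 21, 39, 63, 40, 29, 91]
  L0: [13, 21, 39, 63, 40, 29, 91]
  L1: h(13,21)=(13*31+21)%997=424 h(39,63)=(39*31+63)%997=275 h(40,29)=(40*31+29)%997=272 h(91,91)=(91*31+91)%997=918 -> [424, 275, 272, 918]
  L2: h(424,275)=(424*31+275)%997=458 h(272,918)=(272*31+918)%997=377 -> [458, 377]
  L3: h(458,377)=(458*31+377)%997=617 -> [617]
  root = 617 != target 220
Candidate A produces the target root.

Answer: A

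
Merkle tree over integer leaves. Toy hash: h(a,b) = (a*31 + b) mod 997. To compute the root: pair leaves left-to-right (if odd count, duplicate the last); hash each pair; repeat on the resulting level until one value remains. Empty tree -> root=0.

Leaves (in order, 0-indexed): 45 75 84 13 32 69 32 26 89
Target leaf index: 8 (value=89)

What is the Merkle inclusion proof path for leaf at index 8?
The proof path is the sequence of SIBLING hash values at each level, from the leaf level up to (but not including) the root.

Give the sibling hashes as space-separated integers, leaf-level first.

Answer: 89 854 409 302

Derivation:
L0 (leaves): [45, 75, 84, 13, 32, 69, 32, 26, 89], target index=8
L1: h(45,75)=(45*31+75)%997=473 [pair 0] h(84,13)=(84*31+13)%997=623 [pair 1] h(32,69)=(32*31+69)%997=64 [pair 2] h(32,26)=(32*31+26)%997=21 [pair 3] h(89,89)=(89*31+89)%997=854 [pair 4] -> [473, 623, 64, 21, 854]
  Sibling for proof at L0: 89
L2: h(473,623)=(473*31+623)%997=331 [pair 0] h(64,21)=(64*31+21)%997=11 [pair 1] h(854,854)=(854*31+854)%997=409 [pair 2] -> [331, 11, 409]
  Sibling for proof at L1: 854
L3: h(331,11)=(331*31+11)%997=302 [pair 0] h(409,409)=(409*31+409)%997=127 [pair 1] -> [302, 127]
  Sibling for proof at L2: 409
L4: h(302,127)=(302*31+127)%997=516 [pair 0] -> [516]
  Sibling for proof at L3: 302
Root: 516
Proof path (sibling hashes from leaf to root): [89, 854, 409, 302]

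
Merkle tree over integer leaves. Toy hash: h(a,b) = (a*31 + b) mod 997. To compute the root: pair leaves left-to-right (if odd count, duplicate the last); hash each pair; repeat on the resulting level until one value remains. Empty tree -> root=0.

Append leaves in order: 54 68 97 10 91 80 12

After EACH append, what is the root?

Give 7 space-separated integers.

After append 54 (leaves=[54]):
  L0: [54]
  root=54
After append 68 (leaves=[54, 68]):
  L0: [54, 68]
  L1: h(54,68)=(54*31+68)%997=745 -> [745]
  root=745
After append 97 (leaves=[54, 68, 97]):
  L0: [54, 68, 97]
  L1: h(54,68)=(54*31+68)%997=745 h(97,97)=(97*31+97)%997=113 -> [745, 113]
  L2: h(745,113)=(745*31+113)%997=277 -> [277]
  root=277
After append 10 (leaves=[54, 68, 97, 10]):
  L0: [54, 68, 97, 10]
  L1: h(54,68)=(54*31+68)%997=745 h(97,10)=(97*31+10)%997=26 -> [745, 26]
  L2: h(745,26)=(745*31+26)%997=190 -> [190]
  root=190
After append 91 (leaves=[54, 68, 97, 10, 91]):
  L0: [54, 68, 97, 10, 91]
  L1: h(54,68)=(54*31+68)%997=745 h(97,10)=(97*31+10)%997=26 h(91,91)=(91*31+91)%997=918 -> [745, 26, 918]
  L2: h(745,26)=(745*31+26)%997=190 h(918,918)=(918*31+918)%997=463 -> [190, 463]
  L3: h(190,463)=(190*31+463)%997=371 -> [371]
  root=371
After append 80 (leaves=[54, 68, 97, 10, 91, 80]):
  L0: [54, 68, 97, 10, 91, 80]
  L1: h(54,68)=(54*31+68)%997=745 h(97,10)=(97*31+10)%997=26 h(91,80)=(91*31+80)%997=907 -> [745, 26, 907]
  L2: h(745,26)=(745*31+26)%997=190 h(907,907)=(907*31+907)%997=111 -> [190, 111]
  L3: h(190,111)=(190*31+111)%997=19 -> [19]
  root=19
After append 12 (leaves=[54, 68, 97, 10, 91, 80, 12]):
  L0: [54, 68, 97, 10, 91, 80, 12]
  L1: h(54,68)=(54*31+68)%997=745 h(97,10)=(97*31+10)%997=26 h(91,80)=(91*31+80)%997=907 h(12,12)=(12*31+12)%997=384 -> [745, 26, 907, 384]
  L2: h(745,26)=(745*31+26)%997=190 h(907,384)=(907*31+384)%997=585 -> [190, 585]
  L3: h(190,585)=(190*31+585)%997=493 -> [493]
  root=493

Answer: 54 745 277 190 371 19 493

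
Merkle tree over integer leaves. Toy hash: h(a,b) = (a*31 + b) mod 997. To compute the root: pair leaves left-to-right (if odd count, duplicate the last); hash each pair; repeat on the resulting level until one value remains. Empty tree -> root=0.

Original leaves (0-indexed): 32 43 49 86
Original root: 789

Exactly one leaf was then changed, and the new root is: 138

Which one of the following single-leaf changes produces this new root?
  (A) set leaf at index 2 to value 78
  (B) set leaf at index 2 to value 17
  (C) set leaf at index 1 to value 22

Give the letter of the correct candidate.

Answer: C

Derivation:
Original leaves: [32, 43, 49, 86]
Target new root: 138
Try each candidate change and compute the resulting root:
Candidate A: set leaf[2] = 78 -> leaves = [32, 43, 78, 86]
  L0: [32, 43, 78, 86]
  L1: h(32,43)=(32*31+43)%997=38 h(78,86)=(78*31+86)%997=510 -> [38, 510]
  L2: h(38,510)=(38*31+510)%997=691 -> [691]
  root = 691 != target 138
Candidate B: set leaf[2] = 17 -> leaves = [32, 43, 17, 86]
  L0: [32, 43, 17, 86]
  L1: h(32,43)=(32*31+43)%997=38 h(17,86)=(17*31+86)%997=613 -> [38, 613]
  L2: h(38,613)=(38*31+613)%997=794 -> [794]
  root = 794 != target 138
Candidate C: set leaf[1] = 22 -> leaves = [32, 22, 49, 86]
  L0: [32, 22, 49, 86]
  L1: h(32,22)=(32*31+22)%997=17 h(49,86)=(49*31+86)%997=608 -> [17, 608]
  L2: h(17,608)=(17*31+608)%997=138 -> [138]
  root = 138 == target 138  ** MATCH **
Candidate C produces the target root.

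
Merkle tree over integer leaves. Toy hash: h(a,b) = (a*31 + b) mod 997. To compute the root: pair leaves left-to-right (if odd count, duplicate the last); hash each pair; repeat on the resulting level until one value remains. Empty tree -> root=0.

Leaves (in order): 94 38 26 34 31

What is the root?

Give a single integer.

Answer: 365

Derivation:
L0: [94, 38, 26, 34, 31]
L1: h(94,38)=(94*31+38)%997=958 h(26,34)=(26*31+34)%997=840 h(31,31)=(31*31+31)%997=992 -> [958, 840, 992]
L2: h(958,840)=(958*31+840)%997=628 h(992,992)=(992*31+992)%997=837 -> [628, 837]
L3: h(628,837)=(628*31+837)%997=365 -> [365]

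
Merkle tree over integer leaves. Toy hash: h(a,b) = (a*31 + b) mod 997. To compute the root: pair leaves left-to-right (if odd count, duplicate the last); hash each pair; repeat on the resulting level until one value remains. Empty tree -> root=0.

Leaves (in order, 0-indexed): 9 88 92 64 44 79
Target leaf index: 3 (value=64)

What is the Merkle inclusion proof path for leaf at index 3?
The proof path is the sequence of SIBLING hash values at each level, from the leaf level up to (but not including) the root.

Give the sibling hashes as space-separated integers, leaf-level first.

Answer: 92 367 314

Derivation:
L0 (leaves): [9, 88, 92, 64, 44, 79], target index=3
L1: h(9,88)=(9*31+88)%997=367 [pair 0] h(92,64)=(92*31+64)%997=922 [pair 1] h(44,79)=(44*31+79)%997=446 [pair 2] -> [367, 922, 446]
  Sibling for proof at L0: 92
L2: h(367,922)=(367*31+922)%997=335 [pair 0] h(446,446)=(446*31+446)%997=314 [pair 1] -> [335, 314]
  Sibling for proof at L1: 367
L3: h(335,314)=(335*31+314)%997=729 [pair 0] -> [729]
  Sibling for proof at L2: 314
Root: 729
Proof path (sibling hashes from leaf to root): [92, 367, 314]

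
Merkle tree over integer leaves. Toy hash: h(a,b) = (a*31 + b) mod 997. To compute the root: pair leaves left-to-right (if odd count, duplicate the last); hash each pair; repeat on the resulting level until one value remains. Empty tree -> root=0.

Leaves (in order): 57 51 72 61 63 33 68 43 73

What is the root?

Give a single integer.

L0: [57, 51, 72, 61, 63, 33, 68, 43, 73]
L1: h(57,51)=(57*31+51)%997=821 h(72,61)=(72*31+61)%997=299 h(63,33)=(63*31+33)%997=989 h(68,43)=(68*31+43)%997=157 h(73,73)=(73*31+73)%997=342 -> [821, 299, 989, 157, 342]
L2: h(821,299)=(821*31+299)%997=825 h(989,157)=(989*31+157)%997=906 h(342,342)=(342*31+342)%997=974 -> [825, 906, 974]
L3: h(825,906)=(825*31+906)%997=559 h(974,974)=(974*31+974)%997=261 -> [559, 261]
L4: h(559,261)=(559*31+261)%997=641 -> [641]

Answer: 641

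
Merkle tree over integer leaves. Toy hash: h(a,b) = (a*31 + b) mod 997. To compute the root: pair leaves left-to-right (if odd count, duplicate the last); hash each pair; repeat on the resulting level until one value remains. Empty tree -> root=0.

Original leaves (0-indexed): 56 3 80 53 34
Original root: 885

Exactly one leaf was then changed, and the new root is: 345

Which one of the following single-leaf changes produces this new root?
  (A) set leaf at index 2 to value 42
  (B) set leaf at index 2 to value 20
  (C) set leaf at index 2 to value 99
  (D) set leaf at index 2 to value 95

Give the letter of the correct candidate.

Answer: D

Derivation:
Original leaves: [56, 3, 80, 53, 34]
Target new root: 345
Try each candidate change and compute the resulting root:
Candidate A: set leaf[2] = 42 -> leaves = [56, 3, 42, 53, 34]
  L0: [56, 3, 42, 53, 34]
  L1: h(56,3)=(56*31+3)%997=742 h(42,53)=(42*31+53)%997=358 h(34,34)=(34*31+34)%997=91 -> [742, 358, 91]
  L2: h(742,358)=(742*31+358)%997=429 h(91,91)=(91*31+91)%997=918 -> [429, 918]
  L3: h(429,918)=(429*31+918)%997=259 -> [259]
  root = 259 != target 345
Candidate B: set leaf[2] = 20 -> leaves = [56, 3, 20, 53, 34]
  L0: [56, 3, 20, 53, 34]
  L1: h(56,3)=(56*31+3)%997=742 h(20,53)=(20*31+53)%997=673 h(34,34)=(34*31+34)%997=91 -> [742, 673, 91]
  L2: h(742,673)=(742*31+673)%997=744 h(91,91)=(91*31+91)%997=918 -> [744, 918]
  L3: h(744,918)=(744*31+918)%997=54 -> [54]
  root = 54 != target 345
Candidate C: set leaf[2] = 99 -> leaves = [56, 3, 99, 53, 34]
  L0: [56, 3, 99, 53, 34]
  L1: h(56,3)=(56*31+3)%997=742 h(99,53)=(99*31+53)%997=131 h(34,34)=(34*31+34)%997=91 -> [742, 131, 91]
  L2: h(742,131)=(742*31+131)%997=202 h(91,91)=(91*31+91)%997=918 -> [202, 918]
  L3: h(202,918)=(202*31+918)%997=201 -> [201]
  root = 201 != target 345
Candidate D: set leaf[2] = 95 -> leaves = [56, 3, 95, 53, 34]
  L0: [56, 3, 95, 53, 34]
  L1: h(56,3)=(56*31+3)%997=742 h(95,53)=(95*31+53)%997=7 h(34,34)=(34*31+34)%997=91 -> [742, 7, 91]
  L2: h(742,7)=(742*31+7)%997=78 h(91,91)=(91*31+91)%997=918 -> [78, 918]
  L3: h(78,918)=(78*31+918)%997=345 -> [345]
  root = 345 == target 345  ** MATCH **
Candidate D produces the target root.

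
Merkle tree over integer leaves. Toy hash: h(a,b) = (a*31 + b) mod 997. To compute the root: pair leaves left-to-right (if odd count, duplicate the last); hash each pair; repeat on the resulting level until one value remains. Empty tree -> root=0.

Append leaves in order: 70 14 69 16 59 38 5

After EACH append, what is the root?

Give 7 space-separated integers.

After append 70 (leaves=[70]):
  L0: [70]
  root=70
After append 14 (leaves=[70, 14]):
  L0: [70, 14]
  L1: h(70,14)=(70*31+14)%997=190 -> [190]
  root=190
After append 69 (leaves=[70, 14, 69]):
  L0: [70, 14, 69]
  L1: h(70,14)=(70*31+14)%997=190 h(69,69)=(69*31+69)%997=214 -> [190, 214]
  L2: h(190,214)=(190*31+214)%997=122 -> [122]
  root=122
After append 16 (leaves=[70, 14, 69, 16]):
  L0: [70, 14, 69, 16]
  L1: h(70,14)=(70*31+14)%997=190 h(69,16)=(69*31+16)%997=161 -> [190, 161]
  L2: h(190,161)=(190*31+161)%997=69 -> [69]
  root=69
After append 59 (leaves=[70, 14, 69, 16, 59]):
  L0: [70, 14, 69, 16, 59]
  L1: h(70,14)=(70*31+14)%997=190 h(69,16)=(69*31+16)%997=161 h(59,59)=(59*31+59)%997=891 -> [190, 161, 891]
  L2: h(190,161)=(190*31+161)%997=69 h(891,891)=(891*31+891)%997=596 -> [69, 596]
  L3: h(69,596)=(69*31+596)%997=741 -> [741]
  root=741
After append 38 (leaves=[70, 14, 69, 16, 59, 38]):
  L0: [70, 14, 69, 16, 59, 38]
  L1: h(70,14)=(70*31+14)%997=190 h(69,16)=(69*31+16)%997=161 h(59,38)=(59*31+38)%997=870 -> [190, 161, 870]
  L2: h(190,161)=(190*31+161)%997=69 h(870,870)=(870*31+870)%997=921 -> [69, 921]
  L3: h(69,921)=(69*31+921)%997=69 -> [69]
  root=69
After append 5 (leaves=[70, 14, 69, 16, 59, 38, 5]):
  L0: [70, 14, 69, 16, 59, 38, 5]
  L1: h(70,14)=(70*31+14)%997=190 h(69,16)=(69*31+16)%997=161 h(59,38)=(59*31+38)%997=870 h(5,5)=(5*31+5)%997=160 -> [190, 161, 870, 160]
  L2: h(190,161)=(190*31+161)%997=69 h(870,160)=(870*31+160)%997=211 -> [69, 211]
  L3: h(69,211)=(69*31+211)%997=356 -> [356]
  root=356

Answer: 70 190 122 69 741 69 356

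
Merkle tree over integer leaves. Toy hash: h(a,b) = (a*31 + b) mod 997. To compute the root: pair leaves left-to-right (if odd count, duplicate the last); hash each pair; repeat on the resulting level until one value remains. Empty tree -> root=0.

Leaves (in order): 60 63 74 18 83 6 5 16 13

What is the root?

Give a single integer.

L0: [60, 63, 74, 18, 83, 6, 5, 16, 13]
L1: h(60,63)=(60*31+63)%997=926 h(74,18)=(74*31+18)%997=318 h(83,6)=(83*31+6)%997=585 h(5,16)=(5*31+16)%997=171 h(13,13)=(13*31+13)%997=416 -> [926, 318, 585, 171, 416]
L2: h(926,318)=(926*31+318)%997=111 h(585,171)=(585*31+171)%997=360 h(416,416)=(416*31+416)%997=351 -> [111, 360, 351]
L3: h(111,360)=(111*31+360)%997=810 h(351,351)=(351*31+351)%997=265 -> [810, 265]
L4: h(810,265)=(810*31+265)%997=450 -> [450]

Answer: 450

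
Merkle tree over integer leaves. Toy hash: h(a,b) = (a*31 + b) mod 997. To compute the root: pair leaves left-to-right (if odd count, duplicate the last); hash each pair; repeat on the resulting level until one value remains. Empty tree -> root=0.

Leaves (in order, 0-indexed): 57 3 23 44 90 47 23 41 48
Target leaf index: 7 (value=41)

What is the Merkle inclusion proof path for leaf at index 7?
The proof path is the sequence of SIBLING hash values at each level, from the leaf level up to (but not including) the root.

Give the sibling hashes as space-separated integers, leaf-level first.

Answer: 23 843 792 595

Derivation:
L0 (leaves): [57, 3, 23, 44, 90, 47, 23, 41, 48], target index=7
L1: h(57,3)=(57*31+3)%997=773 [pair 0] h(23,44)=(23*31+44)%997=757 [pair 1] h(90,47)=(90*31+47)%997=843 [pair 2] h(23,41)=(23*31+41)%997=754 [pair 3] h(48,48)=(48*31+48)%997=539 [pair 4] -> [773, 757, 843, 754, 539]
  Sibling for proof at L0: 23
L2: h(773,757)=(773*31+757)%997=792 [pair 0] h(843,754)=(843*31+754)%997=965 [pair 1] h(539,539)=(539*31+539)%997=299 [pair 2] -> [792, 965, 299]
  Sibling for proof at L1: 843
L3: h(792,965)=(792*31+965)%997=592 [pair 0] h(299,299)=(299*31+299)%997=595 [pair 1] -> [592, 595]
  Sibling for proof at L2: 792
L4: h(592,595)=(592*31+595)%997=4 [pair 0] -> [4]
  Sibling for proof at L3: 595
Root: 4
Proof path (sibling hashes from leaf to root): [23, 843, 792, 595]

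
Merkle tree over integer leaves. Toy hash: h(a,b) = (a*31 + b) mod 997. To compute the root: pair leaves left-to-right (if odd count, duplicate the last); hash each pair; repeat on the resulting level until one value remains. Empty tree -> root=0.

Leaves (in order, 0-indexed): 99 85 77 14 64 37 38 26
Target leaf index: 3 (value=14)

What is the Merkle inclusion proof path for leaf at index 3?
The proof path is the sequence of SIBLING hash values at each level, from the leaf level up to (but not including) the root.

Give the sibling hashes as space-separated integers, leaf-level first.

Answer: 77 163 47

Derivation:
L0 (leaves): [99, 85, 77, 14, 64, 37, 38, 26], target index=3
L1: h(99,85)=(99*31+85)%997=163 [pair 0] h(77,14)=(77*31+14)%997=407 [pair 1] h(64,37)=(64*31+37)%997=27 [pair 2] h(38,26)=(38*31+26)%997=207 [pair 3] -> [163, 407, 27, 207]
  Sibling for proof at L0: 77
L2: h(163,407)=(163*31+407)%997=475 [pair 0] h(27,207)=(27*31+207)%997=47 [pair 1] -> [475, 47]
  Sibling for proof at L1: 163
L3: h(475,47)=(475*31+47)%997=814 [pair 0] -> [814]
  Sibling for proof at L2: 47
Root: 814
Proof path (sibling hashes from leaf to root): [77, 163, 47]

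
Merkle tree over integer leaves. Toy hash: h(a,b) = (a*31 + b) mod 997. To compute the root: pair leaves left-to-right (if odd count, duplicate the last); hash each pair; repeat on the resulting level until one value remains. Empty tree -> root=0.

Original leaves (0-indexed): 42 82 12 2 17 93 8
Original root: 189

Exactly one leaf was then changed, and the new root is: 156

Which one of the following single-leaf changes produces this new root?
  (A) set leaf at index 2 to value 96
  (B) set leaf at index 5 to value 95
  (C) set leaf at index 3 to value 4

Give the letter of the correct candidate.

Answer: A

Derivation:
Original leaves: [42, 82, 12, 2, 17, 93, 8]
Target new root: 156
Try each candidate change and compute the resulting root:
Candidate A: set leaf[2] = 96 -> leaves = [42, 82, 96, 2, 17, 93, 8]
  L0: [42, 82, 96, 2, 17, 93, 8]
  L1: h(42,82)=(42*31+82)%997=387 h(96,2)=(96*31+2)%997=984 h(17,93)=(17*31+93)%997=620 h(8,8)=(8*31+8)%997=256 -> [387, 984, 620, 256]
  L2: h(387,984)=(387*31+984)%997=20 h(620,256)=(620*31+256)%997=533 -> [20, 533]
  L3: h(20,533)=(20*31+533)%997=156 -> [156]
  root = 156 == target 156  ** MATCH **
Candidate B: set leaf[5] = 95 -> leaves = [42, 82, 12, 2, 17, 95, 8]
  L0: [42, 82, 12, 2, 17, 95, 8]
  L1: h(42,82)=(42*31+82)%997=387 h(12,2)=(12*31+2)%997=374 h(17,95)=(17*31+95)%997=622 h(8,8)=(8*31+8)%997=256 -> [387, 374, 622, 256]
  L2: h(387,374)=(387*31+374)%997=407 h(622,256)=(622*31+256)%997=595 -> [407, 595]
  L3: h(407,595)=(407*31+595)%997=251 -> [251]
  root = 251 != target 156
Candidate C: set leaf[3] = 4 -> leaves = [42, 82, 12, 4, 17, 93, 8]
  L0: [42, 82, 12, 4, 17, 93, 8]
  L1: h(42,82)=(42*31+82)%997=387 h(12,4)=(12*31+4)%997=376 h(17,93)=(17*31+93)%997=620 h(8,8)=(8*31+8)%997=256 -> [387, 376, 620, 256]
  L2: h(387,376)=(387*31+376)%997=409 h(620,256)=(620*31+256)%997=533 -> [409, 533]
  L3: h(409,533)=(409*31+533)%997=251 -> [251]
  root = 251 != target 156
Candidate A produces the target root.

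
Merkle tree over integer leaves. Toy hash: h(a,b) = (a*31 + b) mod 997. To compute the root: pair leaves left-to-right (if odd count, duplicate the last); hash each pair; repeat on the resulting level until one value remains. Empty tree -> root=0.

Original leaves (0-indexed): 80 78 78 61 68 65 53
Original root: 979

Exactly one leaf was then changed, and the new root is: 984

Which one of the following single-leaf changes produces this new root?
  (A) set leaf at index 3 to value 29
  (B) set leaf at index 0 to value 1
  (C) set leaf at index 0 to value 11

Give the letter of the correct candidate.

Answer: A

Derivation:
Original leaves: [80, 78, 78, 61, 68, 65, 53]
Target new root: 984
Try each candidate change and compute the resulting root:
Candidate A: set leaf[3] = 29 -> leaves = [80, 78, 78, 29, 68, 65, 53]
  L0: [80, 78, 78, 29, 68, 65, 53]
  L1: h(80,78)=(80*31+78)%997=564 h(78,29)=(78*31+29)%997=453 h(68,65)=(68*31+65)%997=179 h(53,53)=(53*31+53)%997=699 -> [564, 453, 179, 699]
  L2: h(564,453)=(564*31+453)%997=988 h(179,699)=(179*31+699)%997=266 -> [988, 266]
  L3: h(988,266)=(988*31+266)%997=984 -> [984]
  root = 984 == target 984  ** MATCH **
Candidate B: set leaf[0] = 1 -> leaves = [1, 78, 78, 61, 68, 65, 53]
  L0: [1, 78, 78, 61, 68, 65, 53]
  L1: h(1,78)=(1*31+78)%997=109 h(78,61)=(78*31+61)%997=485 h(68,65)=(68*31+65)%997=179 h(53,53)=(53*31+53)%997=699 -> [109, 485, 179, 699]
  L2: h(109,485)=(109*31+485)%997=873 h(179,699)=(179*31+699)%997=266 -> [873, 266]
  L3: h(873,266)=(873*31+266)%997=410 -> [410]
  root = 410 != target 984
Candidate C: set leaf[0] = 11 -> leaves = [11, 78, 78, 61, 68, 65, 53]
  L0: [11, 78, 78, 61, 68, 65, 53]
  L1: h(11,78)=(11*31+78)%997=419 h(78,61)=(78*31+61)%997=485 h(68,65)=(68*31+65)%997=179 h(53,53)=(53*31+53)%997=699 -> [419, 485, 179, 699]
  L2: h(419,485)=(419*31+485)%997=513 h(179,699)=(179*31+699)%997=266 -> [513, 266]
  L3: h(513,266)=(513*31+266)%997=217 -> [217]
  root = 217 != target 984
Candidate A produces the target root.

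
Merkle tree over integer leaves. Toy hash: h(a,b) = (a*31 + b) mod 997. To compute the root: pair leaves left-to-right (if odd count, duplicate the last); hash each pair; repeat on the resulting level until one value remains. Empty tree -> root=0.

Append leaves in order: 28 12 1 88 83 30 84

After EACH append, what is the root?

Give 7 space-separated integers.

Answer: 28 880 393 480 172 470 555

Derivation:
After append 28 (leaves=[28]):
  L0: [28]
  root=28
After append 12 (leaves=[28, 12]):
  L0: [28, 12]
  L1: h(28,12)=(28*31+12)%997=880 -> [880]
  root=880
After append 1 (leaves=[28, 12, 1]):
  L0: [28, 12, 1]
  L1: h(28,12)=(28*31+12)%997=880 h(1,1)=(1*31+1)%997=32 -> [880, 32]
  L2: h(880,32)=(880*31+32)%997=393 -> [393]
  root=393
After append 88 (leaves=[28, 12, 1, 88]):
  L0: [28, 12, 1, 88]
  L1: h(28,12)=(28*31+12)%997=880 h(1,88)=(1*31+88)%997=119 -> [880, 119]
  L2: h(880,119)=(880*31+119)%997=480 -> [480]
  root=480
After append 83 (leaves=[28, 12, 1, 88, 83]):
  L0: [28, 12, 1, 88, 83]
  L1: h(28,12)=(28*31+12)%997=880 h(1,88)=(1*31+88)%997=119 h(83,83)=(83*31+83)%997=662 -> [880, 119, 662]
  L2: h(880,119)=(880*31+119)%997=480 h(662,662)=(662*31+662)%997=247 -> [480, 247]
  L3: h(480,247)=(480*31+247)%997=172 -> [172]
  root=172
After append 30 (leaves=[28, 12, 1, 88, 83, 30]):
  L0: [28, 12, 1, 88, 83, 30]
  L1: h(28,12)=(28*31+12)%997=880 h(1,88)=(1*31+88)%997=119 h(83,30)=(83*31+30)%997=609 -> [880, 119, 609]
  L2: h(880,119)=(880*31+119)%997=480 h(609,609)=(609*31+609)%997=545 -> [480, 545]
  L3: h(480,545)=(480*31+545)%997=470 -> [470]
  root=470
After append 84 (leaves=[28, 12, 1, 88, 83, 30, 84]):
  L0: [28, 12, 1, 88, 83, 30, 84]
  L1: h(28,12)=(28*31+12)%997=880 h(1,88)=(1*31+88)%997=119 h(83,30)=(83*31+30)%997=609 h(84,84)=(84*31+84)%997=694 -> [880, 119, 609, 694]
  L2: h(880,119)=(880*31+119)%997=480 h(609,694)=(609*31+694)%997=630 -> [480, 630]
  L3: h(480,630)=(480*31+630)%997=555 -> [555]
  root=555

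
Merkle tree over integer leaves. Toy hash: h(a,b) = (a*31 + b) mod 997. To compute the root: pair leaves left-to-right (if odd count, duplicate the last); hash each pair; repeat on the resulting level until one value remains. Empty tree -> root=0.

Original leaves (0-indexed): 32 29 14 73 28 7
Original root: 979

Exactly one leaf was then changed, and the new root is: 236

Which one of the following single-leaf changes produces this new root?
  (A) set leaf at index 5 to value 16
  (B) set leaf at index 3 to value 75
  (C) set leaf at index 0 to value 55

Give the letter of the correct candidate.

Answer: C

Derivation:
Original leaves: [32, 29, 14, 73, 28, 7]
Target new root: 236
Try each candidate change and compute the resulting root:
Candidate A: set leaf[5] = 16 -> leaves = [32, 29, 14, 73, 28, 16]
  L0: [32, 29, 14, 73, 28, 16]
  L1: h(32,29)=(32*31+29)%997=24 h(14,73)=(14*31+73)%997=507 h(28,16)=(28*31+16)%997=884 -> [24, 507, 884]
  L2: h(24,507)=(24*31+507)%997=254 h(884,884)=(884*31+884)%997=372 -> [254, 372]
  L3: h(254,372)=(254*31+372)%997=270 -> [270]
  root = 270 != target 236
Candidate B: set leaf[3] = 75 -> leaves = [32, 29, 14, 75, 28, 7]
  L0: [32, 29, 14, 75, 28, 7]
  L1: h(32,29)=(32*31+29)%997=24 h(14,75)=(14*31+75)%997=509 h(28,7)=(28*31+7)%997=875 -> [24, 509, 875]
  L2: h(24,509)=(24*31+509)%997=256 h(875,875)=(875*31+875)%997=84 -> [256, 84]
  L3: h(256,84)=(256*31+84)%997=44 -> [44]
  root = 44 != target 236
Candidate C: set leaf[0] = 55 -> leaves = [55, 29, 14, 73, 28, 7]
  L0: [55, 29, 14, 73, 28, 7]
  L1: h(55,29)=(55*31+29)%997=737 h(14,73)=(14*31+73)%997=507 h(28,7)=(28*31+7)%997=875 -> [737, 507, 875]
  L2: h(737,507)=(737*31+507)%997=423 h(875,875)=(875*31+875)%997=84 -> [423, 84]
  L3: h(423,84)=(423*31+84)%997=236 -> [236]
  root = 236 == target 236  ** MATCH **
Candidate C produces the target root.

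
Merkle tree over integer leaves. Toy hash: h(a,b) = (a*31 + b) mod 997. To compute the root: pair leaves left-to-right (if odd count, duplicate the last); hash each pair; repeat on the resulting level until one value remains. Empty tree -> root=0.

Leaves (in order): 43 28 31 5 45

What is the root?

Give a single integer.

L0: [43, 28, 31, 5, 45]
L1: h(43,28)=(43*31+28)%997=364 h(31,5)=(31*31+5)%997=966 h(45,45)=(45*31+45)%997=443 -> [364, 966, 443]
L2: h(364,966)=(364*31+966)%997=286 h(443,443)=(443*31+443)%997=218 -> [286, 218]
L3: h(286,218)=(286*31+218)%997=111 -> [111]

Answer: 111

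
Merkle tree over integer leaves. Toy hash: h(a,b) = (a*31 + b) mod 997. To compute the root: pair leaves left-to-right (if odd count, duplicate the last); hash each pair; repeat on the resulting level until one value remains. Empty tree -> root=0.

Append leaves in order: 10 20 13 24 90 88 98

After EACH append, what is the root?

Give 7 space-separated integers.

After append 10 (leaves=[10]):
  L0: [10]
  root=10
After append 20 (leaves=[10, 20]):
  L0: [10, 20]
  L1: h(10,20)=(10*31+20)%997=330 -> [330]
  root=330
After append 13 (leaves=[10, 20, 13]):
  L0: [10, 20, 13]
  L1: h(10,20)=(10*31+20)%997=330 h(13,13)=(13*31+13)%997=416 -> [330, 416]
  L2: h(330,416)=(330*31+416)%997=676 -> [676]
  root=676
After append 24 (leaves=[10, 20, 13, 24]):
  L0: [10, 20, 13, 24]
  L1: h(10,20)=(10*31+20)%997=330 h(13,24)=(13*31+24)%997=427 -> [330, 427]
  L2: h(330,427)=(330*31+427)%997=687 -> [687]
  root=687
After append 90 (leaves=[10, 20, 13, 24, 90]):
  L0: [10, 20, 13, 24, 90]
  L1: h(10,20)=(10*31+20)%997=330 h(13,24)=(13*31+24)%997=427 h(90,90)=(90*31+90)%997=886 -> [330, 427, 886]
  L2: h(330,427)=(330*31+427)%997=687 h(886,886)=(886*31+886)%997=436 -> [687, 436]
  L3: h(687,436)=(687*31+436)%997=796 -> [796]
  root=796
After append 88 (leaves=[10, 20, 13, 24, 90, 88]):
  L0: [10, 20, 13, 24, 90, 88]
  L1: h(10,20)=(10*31+20)%997=330 h(13,24)=(13*31+24)%997=427 h(90,88)=(90*31+88)%997=884 -> [330, 427, 884]
  L2: h(330,427)=(330*31+427)%997=687 h(884,884)=(884*31+884)%997=372 -> [687, 372]
  L3: h(687,372)=(687*31+372)%997=732 -> [732]
  root=732
After append 98 (leaves=[10, 20, 13, 24, 90, 88, 98]):
  L0: [10, 20, 13, 24, 90, 88, 98]
  L1: h(10,20)=(10*31+20)%997=330 h(13,24)=(13*31+24)%997=427 h(90,88)=(90*31+88)%997=884 h(98,98)=(98*31+98)%997=145 -> [330, 427, 884, 145]
  L2: h(330,427)=(330*31+427)%997=687 h(884,145)=(884*31+145)%997=630 -> [687, 630]
  L3: h(687,630)=(687*31+630)%997=990 -> [990]
  root=990

Answer: 10 330 676 687 796 732 990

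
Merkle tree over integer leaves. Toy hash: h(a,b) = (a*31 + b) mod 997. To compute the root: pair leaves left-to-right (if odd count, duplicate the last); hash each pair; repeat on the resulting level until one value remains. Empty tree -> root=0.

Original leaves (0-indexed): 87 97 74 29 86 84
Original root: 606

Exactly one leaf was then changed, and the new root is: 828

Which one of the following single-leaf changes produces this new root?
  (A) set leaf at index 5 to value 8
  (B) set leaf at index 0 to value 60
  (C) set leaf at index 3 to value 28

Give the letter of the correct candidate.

Answer: B

Derivation:
Original leaves: [87, 97, 74, 29, 86, 84]
Target new root: 828
Try each candidate change and compute the resulting root:
Candidate A: set leaf[5] = 8 -> leaves = [87, 97, 74, 29, 86, 8]
  L0: [87, 97, 74, 29, 86, 8]
  L1: h(87,97)=(87*31+97)%997=800 h(74,29)=(74*31+29)%997=329 h(86,8)=(86*31+8)%997=680 -> [800, 329, 680]
  L2: h(800,329)=(800*31+329)%997=204 h(680,680)=(680*31+680)%997=823 -> [204, 823]
  L3: h(204,823)=(204*31+823)%997=168 -> [168]
  root = 168 != target 828
Candidate B: set leaf[0] = 60 -> leaves = [60, 97, 74, 29, 86, 84]
  L0: [60, 97, 74, 29, 86, 84]
  L1: h(60,97)=(60*31+97)%997=960 h(74,29)=(74*31+29)%997=329 h(86,84)=(86*31+84)%997=756 -> [960, 329, 756]
  L2: h(960,329)=(960*31+329)%997=179 h(756,756)=(756*31+756)%997=264 -> [179, 264]
  L3: h(179,264)=(179*31+264)%997=828 -> [828]
  root = 828 == target 828  ** MATCH **
Candidate C: set leaf[3] = 28 -> leaves = [87, 97, 74, 28, 86, 84]
  L0: [87, 97, 74, 28, 86, 84]
  L1: h(87,97)=(87*31+97)%997=800 h(74,28)=(74*31+28)%997=328 h(86,84)=(86*31+84)%997=756 -> [800, 328, 756]
  L2: h(800,328)=(800*31+328)%997=203 h(756,756)=(756*31+756)%997=264 -> [203, 264]
  L3: h(203,264)=(203*31+264)%997=575 -> [575]
  root = 575 != target 828
Candidate B produces the target root.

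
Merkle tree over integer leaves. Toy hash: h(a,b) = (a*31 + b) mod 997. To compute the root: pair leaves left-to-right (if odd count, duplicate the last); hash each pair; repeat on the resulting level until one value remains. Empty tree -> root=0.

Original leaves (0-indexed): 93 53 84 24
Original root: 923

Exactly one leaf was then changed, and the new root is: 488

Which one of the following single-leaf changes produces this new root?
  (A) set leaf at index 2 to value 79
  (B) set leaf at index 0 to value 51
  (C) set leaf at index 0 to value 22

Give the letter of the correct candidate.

Original leaves: [93, 53, 84, 24]
Target new root: 488
Try each candidate change and compute the resulting root:
Candidate A: set leaf[2] = 79 -> leaves = [93, 53, 79, 24]
  L0: [93, 53, 79, 24]
  L1: h(93,53)=(93*31+53)%997=942 h(79,24)=(79*31+24)%997=479 -> [942, 479]
  L2: h(942,479)=(942*31+479)%997=768 -> [768]
  root = 768 != target 488
Candidate B: set leaf[0] = 51 -> leaves = [51, 53, 84, 24]
  L0: [51, 53, 84, 24]
  L1: h(51,53)=(51*31+53)%997=637 h(84,24)=(84*31+24)%997=634 -> [637, 634]
  L2: h(637,634)=(637*31+634)%997=441 -> [441]
  root = 441 != target 488
Candidate C: set leaf[0] = 22 -> leaves = [22, 53, 84, 24]
  L0: [22, 53, 84, 24]
  L1: h(22,53)=(22*31+53)%997=735 h(84,24)=(84*31+24)%997=634 -> [735, 634]
  L2: h(735,634)=(735*31+634)%997=488 -> [488]
  root = 488 == target 488  ** MATCH **
Candidate C produces the target root.

Answer: C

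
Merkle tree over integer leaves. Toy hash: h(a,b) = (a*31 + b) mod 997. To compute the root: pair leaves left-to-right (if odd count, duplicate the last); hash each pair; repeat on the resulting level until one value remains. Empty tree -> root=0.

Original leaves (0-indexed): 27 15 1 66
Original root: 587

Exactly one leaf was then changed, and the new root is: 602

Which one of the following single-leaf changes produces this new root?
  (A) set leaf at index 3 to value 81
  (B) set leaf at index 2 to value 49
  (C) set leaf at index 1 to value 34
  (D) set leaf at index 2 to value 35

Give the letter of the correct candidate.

Answer: A

Derivation:
Original leaves: [27, 15, 1, 66]
Target new root: 602
Try each candidate change and compute the resulting root:
Candidate A: set leaf[3] = 81 -> leaves = [27, 15, 1, 81]
  L0: [27, 15, 1, 81]
  L1: h(27,15)=(27*31+15)%997=852 h(1,81)=(1*31+81)%997=112 -> [852, 112]
  L2: h(852,112)=(852*31+112)%997=602 -> [602]
  root = 602 == target 602  ** MATCH **
Candidate B: set leaf[2] = 49 -> leaves = [27, 15, 49, 66]
  L0: [27, 15, 49, 66]
  L1: h(27,15)=(27*31+15)%997=852 h(49,66)=(49*31+66)%997=588 -> [852, 588]
  L2: h(852,588)=(852*31+588)%997=81 -> [81]
  root = 81 != target 602
Candidate C: set leaf[1] = 34 -> leaves = [27, 34, 1, 66]
  L0: [27, 34, 1, 66]
  L1: h(27,34)=(27*31+34)%997=871 h(1,66)=(1*31+66)%997=97 -> [871, 97]
  L2: h(871,97)=(871*31+97)%997=179 -> [179]
  root = 179 != target 602
Candidate D: set leaf[2] = 35 -> leaves = [27, 15, 35, 66]
  L0: [27, 15, 35, 66]
  L1: h(27,15)=(27*31+15)%997=852 h(35,66)=(35*31+66)%997=154 -> [852, 154]
  L2: h(852,154)=(852*31+154)%997=644 -> [644]
  root = 644 != target 602
Candidate A produces the target root.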